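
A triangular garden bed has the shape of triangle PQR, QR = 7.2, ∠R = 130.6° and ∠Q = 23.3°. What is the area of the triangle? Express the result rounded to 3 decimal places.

The third angle is ∠P = 180° − ∠Q − ∠R = 26.10°.
Law of sines: RP = QR·sin Q/sin P ≈ 6.4735.
Law of sines: PQ = QR·sin R/sin P ≈ 12.426.
Area = ½·QR·RP·sin R ≈ 17.694.

17.694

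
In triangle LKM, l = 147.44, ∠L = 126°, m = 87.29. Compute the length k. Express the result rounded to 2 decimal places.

Law of sines: sin M = m·sin L/l ≈ 0.47897.
Since l ≥ m, only the acute value applies: ∠M ≈ 28.62°.
Then ∠K = 180° − ∠L − ∠M ≈ 25.38°.
Law of sines gives k = l·sin K/sin L ≈ 78.12.

78.12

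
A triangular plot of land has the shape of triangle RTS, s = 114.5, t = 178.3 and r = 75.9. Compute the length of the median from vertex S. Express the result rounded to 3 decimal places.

m_S ≈ 124.492

Median from S: ½√(2·r² + 2·t² − s²) ≈ 124.49.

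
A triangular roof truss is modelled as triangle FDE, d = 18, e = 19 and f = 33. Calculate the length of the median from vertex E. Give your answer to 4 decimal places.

Median from E: ½√(2·f² + 2·d² − e²) ≈ 24.824.

m_E ≈ 24.8244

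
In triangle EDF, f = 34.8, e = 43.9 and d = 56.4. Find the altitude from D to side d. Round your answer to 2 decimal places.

h_D ≈ 27.08

Semiperimeter s = (43.9 + 56.4 + 34.8)/2 = 67.55.
Heron's formula: area = √(67.55·23.65·11.15·32.75) ≈ 763.79.
The altitude from D has length 2·area/d ≈ 27.085.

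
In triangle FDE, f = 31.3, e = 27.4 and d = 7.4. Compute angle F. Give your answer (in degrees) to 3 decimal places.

115.436

By the law of cosines, cos F = (d² + e² − f²) / (2·d·e) ≈ -0.42950, so ∠F ≈ 115.44°.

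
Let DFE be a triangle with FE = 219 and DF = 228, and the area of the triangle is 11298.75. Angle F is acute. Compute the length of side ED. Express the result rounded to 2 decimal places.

104.37

From area = ½·DF·FE·sin F, we get sin F = 2·area/(DF·FE) ≈ 0.45257.
Taking the acute solution, ∠F ≈ 0.470 rad.
Law of cosines then gives ED ≈ 104.37.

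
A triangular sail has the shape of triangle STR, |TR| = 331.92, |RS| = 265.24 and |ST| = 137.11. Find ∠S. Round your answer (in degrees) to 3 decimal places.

By the law of cosines, cos S = (|RS|² + |ST|² − |TR|²) / (2·|RS|·|ST|) ≈ -0.28899, so ∠S ≈ 106.80°.

∠S ≈ 106.798°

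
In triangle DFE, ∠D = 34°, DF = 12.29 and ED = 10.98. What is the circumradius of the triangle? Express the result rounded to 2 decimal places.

R ≈ 6.19

By the law of cosines, FE² = ED² + DF² − 2·ED·DF·cos D = 47.857, so FE ≈ 6.9179.
Area = ½·ED·DF·sin D ≈ 37.73.
Circumradius = FE/(2 sin D) ≈ 6.1856.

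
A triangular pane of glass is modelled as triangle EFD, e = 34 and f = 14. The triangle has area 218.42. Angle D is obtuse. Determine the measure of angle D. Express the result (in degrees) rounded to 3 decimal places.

From area = ½·e·f·sin D, we get sin D = 2·area/(e·f) ≈ 0.91773.
Taking the obtuse solution, ∠D ≈ 113.40°.

113.403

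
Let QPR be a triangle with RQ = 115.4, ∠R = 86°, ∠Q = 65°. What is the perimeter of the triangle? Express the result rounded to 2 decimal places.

568.58

The third angle is ∠P = 180° − ∠R − ∠Q = 29.00°.
Law of sines: PR = RQ·sin Q/sin P ≈ 215.73.
Law of sines: QP = RQ·sin R/sin P ≈ 237.45.
Semiperimeter s = (215.73+115.4+237.45)/2 = 284.29.
Perimeter = 215.73 + 115.4 + 237.45 = 568.58.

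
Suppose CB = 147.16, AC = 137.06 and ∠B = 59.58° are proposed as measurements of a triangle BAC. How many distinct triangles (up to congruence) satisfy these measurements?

2

CB·sin B = 147.16·sin(59.58°) ≈ 126.9.
Since CB sin B < AC < CB (126.9 < 137.06 < 147.16), two triangles exist.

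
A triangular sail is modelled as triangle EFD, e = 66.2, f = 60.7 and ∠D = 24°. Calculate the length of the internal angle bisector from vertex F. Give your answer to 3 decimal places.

By the law of cosines, d² = e² + f² − 2·e·f·cos D = 725.06, so d ≈ 26.927.
Law of cosines again: cos F = (d² + e² − f²)/(2·d·e) ≈ 0.39915, so ∠F ≈ 66.48°.
The bisector from F has length 2·d·e·cos(∠F/2)/(d+e) ≈ 32.02.

32.020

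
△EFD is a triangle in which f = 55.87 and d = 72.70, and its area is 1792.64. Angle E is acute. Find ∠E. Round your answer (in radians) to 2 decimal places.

1.08

From area = ½·f·d·sin E, we get sin E = 2·area/(f·d) ≈ 0.88269.
Taking the acute solution, ∠E ≈ 1.082 rad.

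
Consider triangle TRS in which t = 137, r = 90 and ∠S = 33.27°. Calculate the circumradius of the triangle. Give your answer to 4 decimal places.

By the law of cosines, s² = t² + r² − 2·t·r·cos S = 6250.9, so s ≈ 79.063.
Area = ½·t·r·sin S ≈ 3382.
Circumradius = s/(2 sin S) ≈ 72.061.

72.0605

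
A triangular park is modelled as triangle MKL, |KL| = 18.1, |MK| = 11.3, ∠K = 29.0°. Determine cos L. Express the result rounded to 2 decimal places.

By the law of cosines, |LM|² = |MK|² + |KL|² − 2·|MK|·|KL|·cos K = 97.528, so |LM| ≈ 9.8756.
Law of cosines again: cos L = (|KL|² + |LM|² − |MK|²)/(2·|KL|·|LM|) ≈ 0.83203, so ∠L ≈ 33.69°.

cos L ≈ 0.83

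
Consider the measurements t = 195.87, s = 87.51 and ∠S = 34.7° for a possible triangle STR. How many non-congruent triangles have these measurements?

0

t·sin S = 195.87·sin(34.7°) ≈ 111.5.
Since s = 87.51 < 111.5 = t sin S, no triangle exists.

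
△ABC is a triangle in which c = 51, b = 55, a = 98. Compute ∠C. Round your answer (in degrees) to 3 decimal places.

21.528

By the law of cosines, cos C = (a² + b² − c²) / (2·a·b) ≈ 0.93024, so ∠C ≈ 21.53°.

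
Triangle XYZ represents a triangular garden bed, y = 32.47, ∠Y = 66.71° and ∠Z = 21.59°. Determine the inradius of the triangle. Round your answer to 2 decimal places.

The third angle is ∠X = 180° − ∠Y − ∠Z = 91.70°.
Law of sines: x = y·sin X/sin Y ≈ 35.335.
Law of sines: z = y·sin Z/sin Y ≈ 13.008.
Area = ½·y·x·sin Z ≈ 211.09.
Semiperimeter s = (35.335+32.47+13.008)/2 = 40.406.
Inradius = area/s = 211.09/40.406 ≈ 5.2241.

r ≈ 5.22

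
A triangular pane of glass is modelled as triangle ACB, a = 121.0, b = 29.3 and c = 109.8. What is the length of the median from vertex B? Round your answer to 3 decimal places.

m_B ≈ 114.603

Median from B: ½√(2·a² + 2·c² − b²) ≈ 114.6.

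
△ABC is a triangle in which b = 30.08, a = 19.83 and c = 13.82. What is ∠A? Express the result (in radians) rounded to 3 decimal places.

0.564

By the law of cosines, cos A = (b² + c² − a²) / (2·b·c) ≈ 0.84503, so ∠A ≈ 0.564 rad.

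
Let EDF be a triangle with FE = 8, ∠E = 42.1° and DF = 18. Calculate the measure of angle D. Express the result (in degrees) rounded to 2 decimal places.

17.34

Law of sines: sin D = FE·sin E/DF ≈ 0.29797.
Since DF ≥ FE, only the acute value applies: ∠D ≈ 17.34°.
Then ∠F = 180° − ∠E − ∠D ≈ 120.56°.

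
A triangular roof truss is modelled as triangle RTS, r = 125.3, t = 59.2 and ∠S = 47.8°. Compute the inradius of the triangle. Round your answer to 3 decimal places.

19.582

By the law of cosines, s² = r² + t² − 2·r·t·cos S = 9239.4, so s ≈ 96.122.
Area = ½·r·t·sin S ≈ 2747.6.
Semiperimeter p = (125.3+59.2+96.122)/2 = 140.31.
Inradius = area/p = 2747.6/140.31 ≈ 19.582.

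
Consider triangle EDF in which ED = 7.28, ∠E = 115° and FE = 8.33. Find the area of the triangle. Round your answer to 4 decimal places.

Area = ½·FE·ED·sin E ≈ 27.48.

area ≈ 27.4803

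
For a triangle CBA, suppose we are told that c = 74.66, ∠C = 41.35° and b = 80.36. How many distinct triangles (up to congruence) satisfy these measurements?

b·sin C = 80.36·sin(41.35°) ≈ 53.09.
Since b sin C < c < b (53.09 < 74.66 < 80.36), two triangles exist.

2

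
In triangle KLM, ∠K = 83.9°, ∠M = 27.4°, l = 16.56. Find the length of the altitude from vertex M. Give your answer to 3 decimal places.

16.466

The third angle is ∠L = 180° − ∠M − ∠K = 68.70°.
Law of sines: k = l·sin K/sin L ≈ 17.673.
Law of sines: m = l·sin M/sin L ≈ 8.1797.
Area = ½·l·k·sin M ≈ 67.344.
The altitude from M has length 2·area/m ≈ 16.466.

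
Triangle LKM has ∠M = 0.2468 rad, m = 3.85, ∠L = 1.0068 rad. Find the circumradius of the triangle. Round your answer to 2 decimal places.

The third angle is ∠K = π − ∠M − ∠L = 1.8880 rad.
Law of sines: l = m·sin L/sin M ≈ 13.318.
Law of sines: k = m·sin K/sin M ≈ 14.973.
Circumradius = m/(2 sin M) ≈ 7.8796.

7.88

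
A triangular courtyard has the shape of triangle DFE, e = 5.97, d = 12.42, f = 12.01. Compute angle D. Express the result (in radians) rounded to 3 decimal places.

By the law of cosines, cos D = (f² + e² − d²) / (2·f·e) ≈ 0.17869, so ∠D ≈ 1.391 rad.

∠D ≈ 1.391 rad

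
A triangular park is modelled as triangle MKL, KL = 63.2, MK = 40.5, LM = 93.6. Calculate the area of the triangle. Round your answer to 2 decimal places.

Semiperimeter s = (63.2 + 93.6 + 40.5)/2 = 98.65.
Heron's formula: area = √(98.65·35.45·5.05·58.15) ≈ 1013.4.

1013.39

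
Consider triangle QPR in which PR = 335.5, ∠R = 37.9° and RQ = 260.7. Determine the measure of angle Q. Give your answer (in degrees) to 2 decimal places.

91.12

By the law of cosines, QP² = PR² + RQ² − 2·PR·RQ·cos R = 42490, so QP ≈ 206.13.
Law of cosines again: cos Q = (RQ² + QP² − PR²)/(2·RQ·QP) ≈ -0.01959, so ∠Q ≈ 91.12°.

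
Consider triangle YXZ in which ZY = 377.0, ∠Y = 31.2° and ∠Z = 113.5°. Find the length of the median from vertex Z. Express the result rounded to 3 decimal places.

196.684

The third angle is ∠X = 180° − ∠Z − ∠Y = 35.30°.
Law of sines: XZ = ZY·sin Y/sin X ≈ 337.97.
Law of sines: YX = ZY·sin Z/sin X ≈ 598.3.
Median from Z: ½√(2·XZ² + 2·ZY² − YX²) ≈ 196.68.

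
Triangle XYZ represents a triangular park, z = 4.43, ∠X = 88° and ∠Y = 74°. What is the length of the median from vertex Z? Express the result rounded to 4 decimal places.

The third angle is ∠Z = 180° − ∠X − ∠Y = 18.00°.
Law of sines: x = z·sin X/sin Z ≈ 14.327.
Law of sines: y = z·sin Y/sin Z ≈ 13.78.
Median from Z: ½√(2·x² + 2·y² − z²) ≈ 13.881.

13.8808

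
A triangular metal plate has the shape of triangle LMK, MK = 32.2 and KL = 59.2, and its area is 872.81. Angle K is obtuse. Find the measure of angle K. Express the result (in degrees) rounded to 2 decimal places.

∠K ≈ 113.69°

From area = ½·MK·KL·sin K, we get sin K = 2·area/(MK·KL) ≈ 0.91574.
Taking the obtuse solution, ∠K ≈ 113.69°.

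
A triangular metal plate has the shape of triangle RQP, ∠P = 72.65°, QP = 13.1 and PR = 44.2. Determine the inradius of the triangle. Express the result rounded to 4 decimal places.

By the law of cosines, RQ² = QP² + PR² − 2·QP·PR·cos P = 1779.9, so RQ ≈ 42.189.
Area = ½·QP·PR·sin P ≈ 276.34.
Semiperimeter s = (13.1+44.2+42.189)/2 = 49.745.
Inradius = area/s = 276.34/49.745 ≈ 5.5551.

5.5551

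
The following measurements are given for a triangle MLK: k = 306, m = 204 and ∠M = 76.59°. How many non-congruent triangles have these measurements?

k·sin M = 306·sin(76.59°) ≈ 297.7.
Since m = 204 < 297.7 = k sin M, no triangle exists.

0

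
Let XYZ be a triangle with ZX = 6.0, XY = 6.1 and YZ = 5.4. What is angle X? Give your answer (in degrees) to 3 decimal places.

By the law of cosines, cos X = (ZX² + XY² − YZ²) / (2·ZX·XY) ≈ 0.60178, so ∠X ≈ 53.00°.

∠X ≈ 53.003°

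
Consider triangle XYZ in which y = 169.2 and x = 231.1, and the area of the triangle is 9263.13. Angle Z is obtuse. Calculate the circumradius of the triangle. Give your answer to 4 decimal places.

From area = ½·x·y·sin Z, we get sin Z = 2·area/(x·y) ≈ 0.47379.
Taking the obtuse solution, ∠Z ≈ 151.72°.
Law of cosines then gives z ≈ 388.47.
Circumradius = z/(2 sin Z) ≈ 409.95.

R ≈ 409.9538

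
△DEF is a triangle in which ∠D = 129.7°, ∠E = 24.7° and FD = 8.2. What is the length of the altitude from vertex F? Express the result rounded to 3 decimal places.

The third angle is ∠F = 180° − ∠D − ∠E = 25.60°.
Law of sines: EF = FD·sin D/sin E ≈ 15.098.
Law of sines: DE = FD·sin F/sin E ≈ 8.479.
Area = ½·FD·EF·sin F ≈ 26.747.
The altitude from F has length 2·area/DE ≈ 6.3091.

6.309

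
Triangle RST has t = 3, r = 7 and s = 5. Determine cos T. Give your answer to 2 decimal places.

By the law of cosines, cos T = (r² + s² − t²) / (2·r·s) ≈ 0.92857, so ∠T ≈ 21.79°.

0.93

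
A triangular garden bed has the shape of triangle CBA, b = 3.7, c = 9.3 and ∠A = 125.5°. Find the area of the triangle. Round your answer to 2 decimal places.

Area = ½·c·b·sin A ≈ 14.007.

14.01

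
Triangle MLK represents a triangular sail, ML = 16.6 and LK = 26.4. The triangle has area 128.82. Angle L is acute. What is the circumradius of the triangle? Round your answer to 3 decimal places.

R ≈ 13.806

From area = ½·ML·LK·sin L, we get sin L = 2·area/(ML·LK) ≈ 0.58790.
Taking the acute solution, ∠L ≈ 36.01°.
Law of cosines then gives KM ≈ 16.233.
Circumradius = KM/(2 sin L) ≈ 13.806.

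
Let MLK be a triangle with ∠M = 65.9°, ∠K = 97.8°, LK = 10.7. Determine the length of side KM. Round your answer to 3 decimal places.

The third angle is ∠L = 180° − ∠K − ∠M = 16.30°.
Law of sines: KM = LK·sin L/sin M ≈ 3.2899.

3.290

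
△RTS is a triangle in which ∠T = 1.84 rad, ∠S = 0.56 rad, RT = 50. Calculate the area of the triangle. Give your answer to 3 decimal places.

1532.266

The third angle is ∠R = π − ∠T − ∠S = 0.742 rad.
Law of sines: TS = RT·sin R/sin S ≈ 63.581.
Law of sines: SR = RT·sin T/sin S ≈ 90.739.
Area = ½·RT·TS·sin T ≈ 1532.3.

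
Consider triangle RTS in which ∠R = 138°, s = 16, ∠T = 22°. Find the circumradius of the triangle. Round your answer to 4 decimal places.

23.3904

The third angle is ∠S = 180° − ∠R − ∠T = 20.00°.
Law of sines: r = s·sin R/sin S ≈ 31.303.
Law of sines: t = s·sin T/sin S ≈ 17.524.
Circumradius = s/(2 sin S) ≈ 23.39.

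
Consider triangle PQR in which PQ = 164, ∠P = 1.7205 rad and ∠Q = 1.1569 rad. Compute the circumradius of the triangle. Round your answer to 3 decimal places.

314.020

The third angle is ∠R = π − ∠P − ∠Q = 0.2642 rad.
Law of sines: QR = PQ·sin P/sin R ≈ 621.02.
Law of sines: RP = PQ·sin Q/sin R ≈ 575.01.
Circumradius = PQ/(2 sin R) ≈ 314.02.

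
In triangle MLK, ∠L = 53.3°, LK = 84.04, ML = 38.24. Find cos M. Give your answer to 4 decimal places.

By the law of cosines, KM² = ML² + LK² − 2·ML·LK·cos L = 4683.9, so KM ≈ 68.439.
Law of cosines again: cos M = (KM² + ML² − LK²)/(2·KM·ML) ≈ -0.17511, so ∠M ≈ 100.09°.

cos M ≈ -0.1751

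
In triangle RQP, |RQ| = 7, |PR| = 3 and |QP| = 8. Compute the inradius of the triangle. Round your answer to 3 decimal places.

Semiperimeter s = (8 + 3 + 7)/2 = 9.
Heron's formula: area = √(9·1·6·2) ≈ 10.392.
Inradius = area/s = 10.392/9 ≈ 1.1547.

r ≈ 1.155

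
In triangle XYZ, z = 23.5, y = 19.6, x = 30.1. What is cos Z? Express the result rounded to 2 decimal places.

0.63

By the law of cosines, cos Z = (x² + y² − z²) / (2·x·y) ≈ 0.62540, so ∠Z ≈ 51.29°.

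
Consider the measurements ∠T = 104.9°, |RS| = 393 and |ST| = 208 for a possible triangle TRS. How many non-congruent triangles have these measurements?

1

|ST|·sin T = 208·sin(104.9°) ≈ 201.
Since ∠T is not acute, a triangle exists only if |RS| > |ST|; here |RS| > |ST|, so there is exactly one triangle.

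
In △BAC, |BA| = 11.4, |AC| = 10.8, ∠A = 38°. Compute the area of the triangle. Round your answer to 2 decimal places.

37.90

Area = ½·|BA|·|AC|·sin A ≈ 37.9.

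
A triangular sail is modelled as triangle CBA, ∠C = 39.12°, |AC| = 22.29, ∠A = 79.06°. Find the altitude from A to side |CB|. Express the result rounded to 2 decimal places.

The third angle is ∠B = 180° − ∠A − ∠C = 61.82°.
Law of sines: |BA| = |AC|·sin C/sin B ≈ 15.955.
Law of sines: |CB| = |AC|·sin A/sin B ≈ 24.828.
Area = ½·|AC|·|BA|·sin A ≈ 174.59.
The altitude from A has length 2·area/|CB| ≈ 14.064.

14.06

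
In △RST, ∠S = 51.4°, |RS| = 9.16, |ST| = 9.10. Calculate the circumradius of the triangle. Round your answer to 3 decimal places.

By the law of cosines, |TR|² = |RS|² + |ST|² − 2·|RS|·|ST|·cos S = 62.707, so |TR| ≈ 7.9188.
Area = ½·|RS|·|ST|·sin S ≈ 32.572.
Circumradius = |TR|/(2 sin S) ≈ 5.0663.

5.066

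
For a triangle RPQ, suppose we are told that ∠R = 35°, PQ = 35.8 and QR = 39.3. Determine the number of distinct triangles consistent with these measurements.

QR·sin R = 39.3·sin(35°) ≈ 22.54.
Since QR sin R < PQ < QR (22.54 < 35.8 < 39.3), two triangles exist.

2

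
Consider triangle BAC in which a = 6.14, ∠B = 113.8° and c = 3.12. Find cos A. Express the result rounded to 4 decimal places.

cos A ≈ 0.7058

By the law of cosines, b² = a² + c² − 2·a·c·cos B = 62.895, so b ≈ 7.9307.
Law of cosines again: cos A = (c² + b² − a²)/(2·c·b) ≈ 0.70584, so ∠A ≈ 45.10°.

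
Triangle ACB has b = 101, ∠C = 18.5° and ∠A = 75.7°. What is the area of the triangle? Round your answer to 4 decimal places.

The third angle is ∠B = 180° − ∠A − ∠C = 85.80°.
Law of sines: a = b·sin A/sin B ≈ 98.134.
Law of sines: c = b·sin C/sin B ≈ 32.134.
Area = ½·b·a·sin C ≈ 1572.5.

1572.4900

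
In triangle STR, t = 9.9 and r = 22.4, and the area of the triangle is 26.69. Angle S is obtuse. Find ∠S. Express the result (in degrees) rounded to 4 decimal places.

From area = ½·t·r·sin S, we get sin S = 2·area/(t·r) ≈ 0.24071.
Taking the obtuse solution, ∠S ≈ 166.07°.

∠S ≈ 166.0715°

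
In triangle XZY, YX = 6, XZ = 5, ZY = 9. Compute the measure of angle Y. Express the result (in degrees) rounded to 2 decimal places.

31.59

By the law of cosines, cos Y = (ZY² + YX² − XZ²) / (2·ZY·YX) ≈ 0.85185, so ∠Y ≈ 31.59°.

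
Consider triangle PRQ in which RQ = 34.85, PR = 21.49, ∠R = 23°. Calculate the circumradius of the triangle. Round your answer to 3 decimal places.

By the law of cosines, QP² = PR² + RQ² − 2·PR·RQ·cos R = 297.56, so QP ≈ 17.25.
Area = ½·PR·RQ·sin R ≈ 146.31.
Circumradius = QP/(2 sin R) ≈ 22.074.

22.074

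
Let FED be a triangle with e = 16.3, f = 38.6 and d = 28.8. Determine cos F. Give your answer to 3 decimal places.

-0.421

By the law of cosines, cos F = (e² + d² − f²) / (2·e·d) ≈ -0.42053, so ∠F ≈ 114.87°.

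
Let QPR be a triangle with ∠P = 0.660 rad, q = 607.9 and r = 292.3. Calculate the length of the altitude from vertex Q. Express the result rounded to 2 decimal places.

179.21

By the law of cosines, p² = r² + q² − 2·r·q·cos P = 1.7424e+05, so p ≈ 417.42.
Area = ½·r·q·sin P ≈ 54472.
The altitude from Q has length 2·area/q ≈ 179.21.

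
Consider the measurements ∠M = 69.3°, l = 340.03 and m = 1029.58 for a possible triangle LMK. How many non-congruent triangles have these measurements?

l·sin M = 340.03·sin(69.3°) ≈ 318.1.
Since m ≥ l, exactly one triangle exists.

1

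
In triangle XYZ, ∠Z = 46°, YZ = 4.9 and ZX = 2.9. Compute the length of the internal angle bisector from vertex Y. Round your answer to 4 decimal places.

By the law of cosines, XY² = YZ² + ZX² − 2·YZ·ZX·cos Z = 12.678, so XY ≈ 3.5606.
Law of cosines again: cos Y = (XY² + YZ² − ZX²)/(2·XY·YZ) ≈ 0.81040, so ∠Y ≈ 35.87°.
The bisector from Y has length 2·XY·YZ·cos(∠Y/2)/(XY+YZ) ≈ 3.9239.

t_Y ≈ 3.9239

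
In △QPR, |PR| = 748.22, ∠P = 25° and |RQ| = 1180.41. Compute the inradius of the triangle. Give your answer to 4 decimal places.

153.3235

Law of sines: sin Q = |PR|·sin P/|RQ| ≈ 0.26788.
Since |RQ| ≥ |PR|, only the acute value applies: ∠Q ≈ 15.54°.
Then ∠R = 180° − ∠P − ∠Q ≈ 139.46°.
Law of sines gives |QP| = |RQ|·sin R/sin P ≈ 1815.4.
Area = ½·|RQ|·|PR|·sin R ≈ 2.8702e+05.
Semiperimeter s = (748.22+1180.4+1815.4)/2 = 1872.
Inradius = area/s = 2.8702e+05/1872 ≈ 153.32.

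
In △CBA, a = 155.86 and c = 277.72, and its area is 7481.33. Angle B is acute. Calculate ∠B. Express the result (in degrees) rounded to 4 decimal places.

From area = ½·a·c·sin B, we get sin B = 2·area/(a·c) ≈ 0.34567.
Taking the acute solution, ∠B ≈ 20.22°.

20.2230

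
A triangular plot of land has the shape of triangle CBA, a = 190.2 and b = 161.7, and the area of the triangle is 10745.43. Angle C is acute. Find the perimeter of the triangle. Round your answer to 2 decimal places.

From area = ½·b·a·sin C, we get sin C = 2·area/(b·a) ≈ 0.69877.
Taking the acute solution, ∠C ≈ 0.774 rad.
Law of cosines then gives c ≈ 135.36.
Perimeter = 135.36 + 161.7 + 190.2 = 487.26.

perimeter ≈ 487.26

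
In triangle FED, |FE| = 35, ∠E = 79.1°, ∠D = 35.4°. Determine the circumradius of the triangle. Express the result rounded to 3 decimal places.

The third angle is ∠F = 180° − ∠E − ∠D = 65.50°.
Law of sines: |ED| = |FE|·sin F/sin D ≈ 54.98.
Law of sines: |DF| = |FE|·sin E/sin D ≈ 59.33.
Circumradius = |FE|/(2 sin D) ≈ 30.21.

R ≈ 30.210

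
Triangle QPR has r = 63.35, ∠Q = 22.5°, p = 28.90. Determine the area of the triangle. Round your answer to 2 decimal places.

area ≈ 350.31

Area = ½·p·r·sin Q ≈ 350.31.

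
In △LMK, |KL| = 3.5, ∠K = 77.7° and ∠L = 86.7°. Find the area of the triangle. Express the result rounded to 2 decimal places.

The third angle is ∠M = 180° − ∠K − ∠L = 15.60°.
Law of sines: |MK| = |KL|·sin L/sin M ≈ 12.993.
Law of sines: |LM| = |KL|·sin K/sin M ≈ 12.716.
Area = ½·|KL|·|MK|·sin K ≈ 22.217.

area ≈ 22.22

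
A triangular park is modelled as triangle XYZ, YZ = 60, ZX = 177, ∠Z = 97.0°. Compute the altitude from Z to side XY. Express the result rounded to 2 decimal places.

By the law of cosines, XY² = YZ² + ZX² − 2·YZ·ZX·cos Z = 37518, so XY ≈ 193.69.
Area = ½·YZ·ZX·sin Z ≈ 5270.4.
The altitude from Z has length 2·area/XY ≈ 54.42.

54.42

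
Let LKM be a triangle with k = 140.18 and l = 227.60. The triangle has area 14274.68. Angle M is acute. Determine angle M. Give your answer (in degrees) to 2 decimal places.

From area = ½·l·k·sin M, we get sin M = 2·area/(l·k) ≈ 0.89482.
Taking the acute solution, ∠M ≈ 63.49°.

63.49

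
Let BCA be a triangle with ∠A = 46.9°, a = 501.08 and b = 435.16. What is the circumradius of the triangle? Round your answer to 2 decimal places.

Law of sines: sin B = b·sin A/a ≈ 0.63411.
Since a ≥ b, only the acute value applies: ∠B ≈ 39.35°.
Then ∠C = 180° − ∠A − ∠B ≈ 93.75°.
Law of sines gives c = a·sin C/sin A ≈ 684.79.
Circumradius = a/(2 sin A) ≈ 343.13.

R ≈ 343.13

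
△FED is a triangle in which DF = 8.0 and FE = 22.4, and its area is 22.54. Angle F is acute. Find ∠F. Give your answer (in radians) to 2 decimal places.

From area = ½·DF·FE·sin F, we get sin F = 2·area/(DF·FE) ≈ 0.25156.
Taking the acute solution, ∠F ≈ 0.2543 rad.

0.25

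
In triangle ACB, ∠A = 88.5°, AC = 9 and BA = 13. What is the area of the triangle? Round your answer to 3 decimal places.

Area = ½·BA·AC·sin A ≈ 58.48.

58.480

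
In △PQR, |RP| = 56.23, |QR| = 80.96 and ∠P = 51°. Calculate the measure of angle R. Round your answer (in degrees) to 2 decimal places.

Law of sines: sin Q = |RP|·sin P/|QR| ≈ 0.53976.
Since |QR| ≥ |RP|, only the acute value applies: ∠Q ≈ 32.67°.
Then ∠R = 180° − ∠P − ∠Q ≈ 96.33°.

∠R ≈ 96.33°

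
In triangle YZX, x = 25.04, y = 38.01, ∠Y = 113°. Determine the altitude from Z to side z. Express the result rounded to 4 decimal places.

h_Z ≈ 23.0494

Law of sines: sin X = x·sin Y/y ≈ 0.60640.
Since y ≥ x, only the acute value applies: ∠X ≈ 37.33°.
Then ∠Z = 180° − ∠Y − ∠X ≈ 29.67°.
Law of sines gives z = y·sin Z/sin Y ≈ 20.44.
Area = ½·y·x·sin Z ≈ 235.57.
The altitude from Z has length 2·area/z ≈ 23.049.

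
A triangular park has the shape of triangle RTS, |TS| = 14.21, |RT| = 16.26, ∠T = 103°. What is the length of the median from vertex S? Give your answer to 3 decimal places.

m_S ≈ 17.888

By the law of cosines, |SR|² = |RT|² + |TS|² − 2·|RT|·|TS|·cos T = 570.26, so |SR| ≈ 23.88.
Median from S: ½√(2·|TS|² + 2·|SR|² − |RT|²) ≈ 17.888.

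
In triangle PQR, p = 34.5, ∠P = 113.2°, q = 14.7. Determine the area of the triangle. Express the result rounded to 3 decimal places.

175.331

Law of sines: sin Q = q·sin P/p ≈ 0.39163.
Since p ≥ q, only the acute value applies: ∠Q ≈ 23.06°.
Then ∠R = 180° − ∠P − ∠Q ≈ 43.74°.
Law of sines gives r = p·sin R/sin P ≈ 25.953.
Area = ½·p·q·sin R ≈ 175.33.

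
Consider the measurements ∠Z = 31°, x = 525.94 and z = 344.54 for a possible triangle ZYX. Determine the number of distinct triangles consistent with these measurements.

x·sin Z = 525.94·sin(31°) ≈ 270.9.
Since x sin Z < z < x (270.9 < 344.54 < 525.94), two triangles exist.

2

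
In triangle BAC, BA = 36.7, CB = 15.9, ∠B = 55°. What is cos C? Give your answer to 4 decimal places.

By the law of cosines, AC² = CB² + BA² − 2·CB·BA·cos B = 930.3, so AC ≈ 30.501.
Law of cosines again: cos C = (AC² + CB² − BA²)/(2·AC·CB) ≈ -0.16886, so ∠C ≈ 99.72°.

-0.1689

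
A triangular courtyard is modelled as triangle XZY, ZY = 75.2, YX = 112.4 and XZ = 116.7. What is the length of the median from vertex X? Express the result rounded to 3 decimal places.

m_X ≈ 108.225

Median from X: ½√(2·YX² + 2·XZ² − ZY²) ≈ 108.22.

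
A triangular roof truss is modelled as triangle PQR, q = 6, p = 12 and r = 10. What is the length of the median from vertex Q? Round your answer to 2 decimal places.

10.63

Median from Q: ½√(2·r² + 2·p² − q²) ≈ 10.63.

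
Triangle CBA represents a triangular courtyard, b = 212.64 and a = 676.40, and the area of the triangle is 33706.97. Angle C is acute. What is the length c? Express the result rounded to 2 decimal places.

From area = ½·b·a·sin C, we get sin C = 2·area/(b·a) ≈ 0.46871.
Taking the acute solution, ∠C ≈ 27.95°.
Law of cosines then gives c ≈ 498.63.

498.63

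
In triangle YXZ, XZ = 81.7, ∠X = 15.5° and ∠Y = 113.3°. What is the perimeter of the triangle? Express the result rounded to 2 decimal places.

174.80

The third angle is ∠Z = 180° − ∠Y − ∠X = 51.20°.
Law of sines: ZY = XZ·sin X/sin Y ≈ 23.772.
Law of sines: YX = XZ·sin Z/sin Y ≈ 69.326.
Semiperimeter s = (81.7+23.772+69.326)/2 = 87.399.
Perimeter = 81.7 + 23.772 + 69.326 = 174.8.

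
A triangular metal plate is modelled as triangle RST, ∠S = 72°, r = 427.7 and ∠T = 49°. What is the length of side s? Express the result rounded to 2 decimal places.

474.55

The third angle is ∠R = 180° − ∠S − ∠T = 59.00°.
Law of sines: s = r·sin S/sin R ≈ 474.55.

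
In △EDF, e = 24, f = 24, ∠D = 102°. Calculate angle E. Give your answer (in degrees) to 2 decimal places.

By the law of cosines, d² = f² + e² − 2·f·e·cos D = 1391.5, so d ≈ 37.303.
Law of cosines again: cos E = (d² + f² − e²)/(2·d·f) ≈ 0.77715, so ∠E ≈ 39.00°.

∠E ≈ 39.00°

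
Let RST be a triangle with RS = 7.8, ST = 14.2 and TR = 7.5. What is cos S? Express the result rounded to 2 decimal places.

By the law of cosines, cos S = (RS² + ST² − TR²) / (2·RS·ST) ≈ 0.93098, so ∠S ≈ 21.41°.

0.93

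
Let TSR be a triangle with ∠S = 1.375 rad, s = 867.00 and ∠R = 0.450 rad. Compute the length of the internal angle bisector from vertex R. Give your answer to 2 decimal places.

The third angle is ∠T = π − ∠S − ∠R = 1.317 rad.
Law of sines: t = s·sin T/sin S ≈ 855.48.
Law of sines: r = s·sin R/sin S ≈ 384.46.
The bisector from R has length 2·t·s·cos(∠R/2)/(t+s) ≈ 839.5.

839.50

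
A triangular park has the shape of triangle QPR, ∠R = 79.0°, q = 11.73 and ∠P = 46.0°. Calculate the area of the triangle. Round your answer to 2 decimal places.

The third angle is ∠Q = 180° − ∠P − ∠R = 55.00°.
Law of sines: p = q·sin P/sin Q ≈ 10.301.
Law of sines: r = q·sin R/sin Q ≈ 14.057.
Area = ½·q·p·sin R ≈ 59.304.

area ≈ 59.30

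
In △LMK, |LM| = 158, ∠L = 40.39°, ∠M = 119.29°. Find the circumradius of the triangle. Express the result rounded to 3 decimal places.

The third angle is ∠K = 180° − ∠L − ∠M = 20.32°.
Law of sines: |MK| = |LM|·sin L/sin K ≈ 294.83.
Law of sines: |KL| = |LM|·sin M/sin K ≈ 396.82.
Circumradius = |LM|/(2 sin K) ≈ 227.49.

227.493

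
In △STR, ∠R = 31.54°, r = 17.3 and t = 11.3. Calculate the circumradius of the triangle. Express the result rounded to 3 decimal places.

Law of sines: sin T = t·sin R/r ≈ 0.34167.
Since r ≥ t, only the acute value applies: ∠T ≈ 19.98°.
Then ∠S = 180° − ∠R − ∠T ≈ 128.48°.
Law of sines gives s = r·sin S/sin R ≈ 25.89.
Circumradius = r/(2 sin R) ≈ 16.536.

16.536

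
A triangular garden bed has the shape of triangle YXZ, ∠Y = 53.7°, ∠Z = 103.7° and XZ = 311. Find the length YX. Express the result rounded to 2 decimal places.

374.91

The third angle is ∠X = 180° − ∠Z − ∠Y = 22.60°.
Law of sines: YX = XZ·sin Z/sin Y ≈ 374.91.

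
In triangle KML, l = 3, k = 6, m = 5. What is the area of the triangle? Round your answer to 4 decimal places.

area ≈ 7.4833

Semiperimeter s = (6 + 5 + 3)/2 = 7.
Heron's formula: area = √(7·1·2·4) ≈ 7.4833.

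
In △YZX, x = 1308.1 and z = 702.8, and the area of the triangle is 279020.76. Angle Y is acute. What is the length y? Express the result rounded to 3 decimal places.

862.481

From area = ½·z·x·sin Y, we get sin Y = 2·area/(z·x) ≈ 0.60701.
Taking the acute solution, ∠Y ≈ 37.37°.
Law of cosines then gives y ≈ 862.48.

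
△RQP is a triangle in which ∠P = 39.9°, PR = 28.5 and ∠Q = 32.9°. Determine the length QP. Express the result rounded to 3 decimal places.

50.123

The third angle is ∠R = 180° − ∠Q − ∠P = 107.20°.
Law of sines: QP = PR·sin R/sin Q ≈ 50.123.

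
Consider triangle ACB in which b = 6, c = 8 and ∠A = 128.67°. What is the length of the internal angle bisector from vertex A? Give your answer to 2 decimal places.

By the law of cosines, a² = c² + b² − 2·c·b·cos A = 159.98, so a ≈ 12.648.
The bisector from A has length 2·c·b·cos(∠A/2)/(c+b) ≈ 2.9699.

2.97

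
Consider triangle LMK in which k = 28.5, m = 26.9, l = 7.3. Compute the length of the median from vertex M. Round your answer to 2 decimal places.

m_M ≈ 15.87

Median from M: ½√(2·k² + 2·l² − m²) ≈ 15.87.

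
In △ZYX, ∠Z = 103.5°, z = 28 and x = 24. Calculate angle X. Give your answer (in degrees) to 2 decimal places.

Law of sines: sin X = x·sin Z/z ≈ 0.83346.
Since z ≥ x, only the acute value applies: ∠X ≈ 56.46°.
Then ∠Y = 180° − ∠Z − ∠X ≈ 20.04°.

56.46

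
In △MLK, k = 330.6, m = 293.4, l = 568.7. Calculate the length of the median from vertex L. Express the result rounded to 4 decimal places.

129.7499

Median from L: ½√(2·k² + 2·m² − l²) ≈ 129.75.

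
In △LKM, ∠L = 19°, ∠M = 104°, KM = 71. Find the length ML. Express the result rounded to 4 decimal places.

The third angle is ∠K = 180° − ∠M − ∠L = 57.00°.
Law of sines: ML = KM·sin K/sin L ≈ 182.9.

182.8975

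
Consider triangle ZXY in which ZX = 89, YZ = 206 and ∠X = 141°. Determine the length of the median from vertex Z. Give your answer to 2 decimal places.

Law of sines: sin Y = ZX·sin X/YZ ≈ 0.27189.
Since YZ ≥ ZX, only the acute value applies: ∠Y ≈ 15.78°.
Then ∠Z = 180° − ∠X − ∠Y ≈ 23.22°.
Law of sines gives XY = YZ·sin Z/sin X ≈ 129.07.
Median from Z: ½√(2·YZ² + 2·ZX² − XY²) ≈ 144.96.

m_Z ≈ 144.96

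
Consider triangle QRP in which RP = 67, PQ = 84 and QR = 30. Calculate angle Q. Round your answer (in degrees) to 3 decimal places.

By the law of cosines, cos Q = (PQ² + QR² − RP²) / (2·PQ·QR) ≈ 0.68790, so ∠Q ≈ 46.54°.

46.536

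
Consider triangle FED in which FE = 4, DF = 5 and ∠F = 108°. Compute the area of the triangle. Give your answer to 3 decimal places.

Area = ½·DF·FE·sin F ≈ 9.5106.

area ≈ 9.511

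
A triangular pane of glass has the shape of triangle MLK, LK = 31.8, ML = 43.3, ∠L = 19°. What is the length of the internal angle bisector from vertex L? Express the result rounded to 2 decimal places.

t_L ≈ 36.17

By the law of cosines, KM² = ML² + LK² − 2·ML·LK·cos L = 282.29, so KM ≈ 16.801.
The bisector from L has length 2·ML·LK·cos(∠L/2)/(ML+LK) ≈ 36.167.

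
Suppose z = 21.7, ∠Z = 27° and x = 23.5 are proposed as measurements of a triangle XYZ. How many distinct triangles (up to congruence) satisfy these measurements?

x·sin Z = 23.5·sin(27°) ≈ 10.67.
Since x sin Z < z < x (10.67 < 21.7 < 23.5), two triangles exist.

2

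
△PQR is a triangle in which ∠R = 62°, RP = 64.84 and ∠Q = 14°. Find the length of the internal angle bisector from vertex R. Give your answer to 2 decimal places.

The third angle is ∠P = 180° − ∠Q − ∠R = 104.00°.
Law of sines: QR = RP·sin P/sin Q ≈ 260.06.
Law of sines: PQ = RP·sin R/sin Q ≈ 236.65.
The bisector from R has length 2·QR·RP·cos(∠R/2)/(QR+RP) ≈ 88.974.

t_R ≈ 88.97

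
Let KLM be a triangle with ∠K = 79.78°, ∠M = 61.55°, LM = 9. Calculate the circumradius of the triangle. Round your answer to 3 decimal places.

4.573

The third angle is ∠L = 180° − ∠M − ∠K = 38.67°.
Law of sines: MK = LM·sin L/sin K ≈ 5.7142.
Law of sines: KL = LM·sin M/sin K ≈ 8.0407.
Circumradius = LM/(2 sin K) ≈ 4.5725.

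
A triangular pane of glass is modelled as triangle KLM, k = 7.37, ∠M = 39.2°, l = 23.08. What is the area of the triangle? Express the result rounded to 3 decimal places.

53.754

Area = ½·k·l·sin M ≈ 53.754.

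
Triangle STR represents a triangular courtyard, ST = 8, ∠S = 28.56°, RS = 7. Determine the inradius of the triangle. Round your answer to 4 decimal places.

1.4222

By the law of cosines, TR² = RS² + ST² − 2·RS·ST·cos S = 14.629, so TR ≈ 3.8247.
Area = ½·RS·ST·sin S ≈ 13.386.
Semiperimeter s = (3.8247+7+8)/2 = 9.4124.
Inradius = area/s = 13.386/9.4124 ≈ 1.4222.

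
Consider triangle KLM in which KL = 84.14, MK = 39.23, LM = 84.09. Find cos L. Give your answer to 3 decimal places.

By the law of cosines, cos L = (KL² + LM² − MK²) / (2·KL·LM) ≈ 0.89124, so ∠L ≈ 26.97°.

0.891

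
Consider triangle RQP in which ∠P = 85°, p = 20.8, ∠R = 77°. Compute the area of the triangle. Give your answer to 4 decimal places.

area ≈ 65.3821

The third angle is ∠Q = 180° − ∠P − ∠R = 18.00°.
Law of sines: r = p·sin R/sin P ≈ 20.344.
Law of sines: q = p·sin Q/sin P ≈ 6.4521.
Area = ½·p·r·sin Q ≈ 65.382.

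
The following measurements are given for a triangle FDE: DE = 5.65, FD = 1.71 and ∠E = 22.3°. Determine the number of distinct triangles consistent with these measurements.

DE·sin E = 5.65·sin(22.3°) ≈ 2.144.
Since FD = 1.71 < 2.144 = DE sin E, no triangle exists.

0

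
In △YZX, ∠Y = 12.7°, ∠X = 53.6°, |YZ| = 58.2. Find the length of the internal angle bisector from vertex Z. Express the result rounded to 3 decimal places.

13.656

The third angle is ∠Z = 180° − ∠X − ∠Y = 113.70°.
Law of sines: |ZX| = |YZ|·sin Y/sin X ≈ 15.897.
Law of sines: |XY| = |YZ|·sin Z/sin X ≈ 66.209.
The bisector from Z has length 2·|YZ|·|ZX|·cos(∠Z/2)/(|YZ|+|ZX|) ≈ 13.656.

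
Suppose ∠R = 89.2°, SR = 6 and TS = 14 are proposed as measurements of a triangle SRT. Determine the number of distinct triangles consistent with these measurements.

1

SR·sin R = 6·sin(89.2°) ≈ 5.999.
Since TS ≥ SR, exactly one triangle exists.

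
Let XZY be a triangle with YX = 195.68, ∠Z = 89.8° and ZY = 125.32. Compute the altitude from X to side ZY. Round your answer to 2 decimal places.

h_X ≈ 150.72

Law of sines: sin X = ZY·sin Z/YX ≈ 0.64043.
Since YX ≥ ZY, only the acute value applies: ∠X ≈ 39.82°.
Then ∠Y = 180° − ∠Z − ∠X ≈ 50.38°.
Law of sines gives XZ = YX·sin Y/sin Z ≈ 150.72.
Area = ½·YX·ZY·sin Y ≈ 9444.2.
The altitude from X has length 2·area/ZY ≈ 150.72.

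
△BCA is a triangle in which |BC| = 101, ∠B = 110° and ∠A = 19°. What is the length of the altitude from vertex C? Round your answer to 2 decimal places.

h_C ≈ 94.91

The third angle is ∠C = 180° − ∠A − ∠B = 51.00°.
Law of sines: |CA| = |BC|·sin B/sin A ≈ 291.52.
Law of sines: |AB| = |BC|·sin C/sin A ≈ 241.09.
Area = ½·|BC|·|CA|·sin C ≈ 11441.
The altitude from C has length 2·area/|AB| ≈ 94.909.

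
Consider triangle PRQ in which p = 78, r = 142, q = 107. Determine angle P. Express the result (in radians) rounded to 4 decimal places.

By the law of cosines, cos P = (r² + q² − p²) / (2·r·q) ≈ 0.84010, so ∠P ≈ 0.573 rad.

∠P ≈ 0.5733 rad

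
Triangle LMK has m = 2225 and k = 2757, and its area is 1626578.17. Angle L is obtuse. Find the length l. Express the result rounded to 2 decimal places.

From area = ½·m·k·sin L, we get sin L = 2·area/(m·k) ≈ 0.53032.
Taking the obtuse solution, ∠L ≈ 147.97°.
Law of cosines then gives l ≈ 4790.9.

4790.93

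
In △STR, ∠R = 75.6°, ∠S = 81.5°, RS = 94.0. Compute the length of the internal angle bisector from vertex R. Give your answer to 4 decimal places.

The third angle is ∠T = 180° − ∠R − ∠S = 22.90°.
Law of sines: TR = RS·sin S/sin T ≈ 238.91.
Law of sines: ST = RS·sin R/sin T ≈ 233.98.
The bisector from R has length 2·TR·RS·cos(∠R/2)/(TR+RS) ≈ 106.61.

106.6056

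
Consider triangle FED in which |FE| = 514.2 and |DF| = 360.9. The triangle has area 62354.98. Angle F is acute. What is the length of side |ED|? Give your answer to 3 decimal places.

346.124

From area = ½·|DF|·|FE|·sin F, we get sin F = 2·area/(|DF|·|FE|) ≈ 0.67202.
Taking the acute solution, ∠F ≈ 42.22°.
Law of cosines then gives |ED| ≈ 346.12.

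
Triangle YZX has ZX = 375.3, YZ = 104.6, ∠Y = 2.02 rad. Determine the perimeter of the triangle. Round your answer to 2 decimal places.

Law of sines: sin X = YZ·sin Y/ZX ≈ 0.25106.
Since ZX ≥ YZ, only the acute value applies: ∠X ≈ 0.254 rad.
Then ∠Z = π − ∠Y − ∠X ≈ 0.868 rad.
Law of sines gives XY = ZX·sin Z/sin Y ≈ 317.86.
Semiperimeter s = (375.3+317.86+104.6)/2 = 398.88.
Perimeter = 375.3 + 317.86 + 104.6 = 797.76.

perimeter ≈ 797.76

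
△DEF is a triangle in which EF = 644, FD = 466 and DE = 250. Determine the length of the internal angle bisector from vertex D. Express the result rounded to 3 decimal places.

t_D ≈ 149.171

By the law of cosines, cos D = (FD² + DE² − EF²) / (2·FD·DE) ≈ -0.57974, so ∠D ≈ 2.189 rad.
The bisector from D has length 2·FD·DE·cos(∠D/2)/(FD+DE) ≈ 149.17.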